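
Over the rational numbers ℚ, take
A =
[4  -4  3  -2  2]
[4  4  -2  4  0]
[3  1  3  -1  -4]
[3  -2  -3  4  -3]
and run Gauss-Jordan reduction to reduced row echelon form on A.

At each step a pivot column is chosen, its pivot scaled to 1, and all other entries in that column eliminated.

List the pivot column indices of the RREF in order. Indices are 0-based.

[1] R0 /= 4  ⇒  (1, -1, 3/4, -1/2, 1/2)
     R1 -= 4·R0  ⇒  (0, 8, -5, 6, -2)
     R2 -= 3·R0  ⇒  (0, 4, 3/4, 1/2, -11/2)
     R3 -= 3·R0  ⇒  (0, 1, -21/4, 11/2, -9/2)
[2] R1 /= 8  ⇒  (0, 1, -5/8, 3/4, -1/4)
     R0 -= -1·R1  ⇒  (1, 0, 1/8, 1/4, 1/4)
     R2 -= 4·R1  ⇒  (0, 0, 13/4, -5/2, -9/2)
     R3 -= 1·R1  ⇒  (0, 0, -37/8, 19/4, -17/4)
[3] R2 /= 13/4  ⇒  (0, 0, 1, -10/13, -18/13)
     R0 -= 1/8·R2  ⇒  (1, 0, 0, 9/26, 11/26)
     R1 -= -5/8·R2  ⇒  (0, 1, 0, 7/26, -29/26)
     R3 -= -37/8·R2  ⇒  (0, 0, 0, 31/26, -277/26)
[4] R3 /= 31/26  ⇒  (0, 0, 0, 1, -277/31)
     R0 -= 9/26·R3  ⇒  (1, 0, 0, 0, 109/31)
     R1 -= 7/26·R3  ⇒  (0, 1, 0, 0, 40/31)
     R2 -= -10/13·R3  ⇒  (0, 0, 1, 0, -256/31)

pivot columns: 0, 1, 2, 3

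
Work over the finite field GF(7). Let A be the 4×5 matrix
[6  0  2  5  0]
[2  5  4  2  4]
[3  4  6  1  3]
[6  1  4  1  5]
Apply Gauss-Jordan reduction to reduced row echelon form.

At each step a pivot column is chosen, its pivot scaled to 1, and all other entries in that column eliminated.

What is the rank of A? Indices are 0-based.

rank = 4

pivot(0,0)=6: scale R0 → (1, 0, 5, 2, 0)
  clear (1,0): R1 −= (2)R0 → (0, 5, 1, 5, 4)
  clear (2,0): R2 −= (3)R0 → (0, 4, 5, 2, 3)
  clear (3,0): R3 −= (6)R0 → (0, 1, 2, 3, 5)
pivot(1,1)=5: scale R1 → (0, 1, 3, 1, 5)
  clear (2,1): R2 −= (4)R1 → (0, 0, 0, 5, 4)
  clear (3,1): R3 −= (1)R1 → (0, 0, 6, 2, 0)
pivot(2,2): swap R2↔R3
pivot(2,2)=6: scale R2 → (0, 0, 1, 5, 0)
  clear (0,2): R0 −= (5)R2 → (1, 0, 0, 5, 0)
  clear (1,2): R1 −= (3)R2 → (0, 1, 0, 0, 5)
pivot(3,3)=5: scale R3 → (0, 0, 0, 1, 5)
  clear (0,3): R0 −= (5)R3 → (1, 0, 0, 0, 3)
  clear (2,3): R2 −= (5)R3 → (0, 0, 1, 0, 3)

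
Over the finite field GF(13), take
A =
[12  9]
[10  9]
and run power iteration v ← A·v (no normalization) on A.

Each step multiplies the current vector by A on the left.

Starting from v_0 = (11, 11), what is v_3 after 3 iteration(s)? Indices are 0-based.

v_3 = (7, 9)

v_0 = (11, 11).
v_1 = A·v_0 = (10, 1).
v_2 = A·v_1 = (12, 5).
v_3 = A·v_2 = (7, 9).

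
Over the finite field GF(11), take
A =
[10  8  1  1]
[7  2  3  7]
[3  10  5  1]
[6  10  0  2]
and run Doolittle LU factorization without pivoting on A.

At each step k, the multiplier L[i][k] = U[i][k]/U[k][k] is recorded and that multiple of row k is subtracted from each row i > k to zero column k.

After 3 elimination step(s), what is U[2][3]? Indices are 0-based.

[col 0] pivot 10
  R1 -= 4*R0 → (0, 3, 10, 3)  (L[1][0] := 4)
  R2 -= 8*R0 → (0, 1, 8, 4)  (L[2][0] := 8)
  R3 -= 5*R0 → (0, 3, 6, 8)  (L[3][0] := 5)
[col 1] pivot 3
  R2 -= 4*R1 → (0, 0, 1, 3)  (L[2][1] := 4)
  R3 -= 1*R1 → (0, 0, 7, 5)  (L[3][1] := 1)
[col 2] pivot 1
  R3 -= 7*R2 → (0, 0, 0, 6)  (L[3][2] := 7)

U[2][3] = 3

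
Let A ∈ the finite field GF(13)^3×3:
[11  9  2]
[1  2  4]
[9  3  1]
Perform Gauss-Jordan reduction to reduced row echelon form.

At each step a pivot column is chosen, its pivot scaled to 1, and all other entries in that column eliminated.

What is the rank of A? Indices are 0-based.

step 1: normalize row 0 (÷11) = (1, 2, 12)
  row 1: subtract 1×row0 = (0, 0, 5)
  row 2: subtract 9×row0 = (0, 11, 10)
step 2: exchange rows 1,2
step 2: normalize row 1 (÷11) = (0, 1, 8)
  row 0: subtract 2×row1 = (1, 0, 9)
step 3: normalize row 2 (÷5) = (0, 0, 1)
  row 0: subtract 9×row2 = (1, 0, 0)
  row 1: subtract 8×row2 = (0, 1, 0)

rank = 3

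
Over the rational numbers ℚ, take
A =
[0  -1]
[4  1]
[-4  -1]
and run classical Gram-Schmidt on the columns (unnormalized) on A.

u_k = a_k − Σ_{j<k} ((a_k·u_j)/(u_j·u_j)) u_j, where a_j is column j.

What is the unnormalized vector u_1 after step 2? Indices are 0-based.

u_1 = (-1, 0, 0)

Step 1: u_0 = a_0 = (0, 4, -4).
Step 2: u_1 = a_1 − (1/4)·u_0 = (-1, 0, 0).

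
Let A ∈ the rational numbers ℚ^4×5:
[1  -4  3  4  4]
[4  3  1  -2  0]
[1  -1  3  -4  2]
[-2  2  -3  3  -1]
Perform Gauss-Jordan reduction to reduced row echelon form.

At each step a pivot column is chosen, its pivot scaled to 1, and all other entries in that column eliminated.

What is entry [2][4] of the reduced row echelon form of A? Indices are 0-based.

pivot(0,0)=1: scale R0 → (1, -4, 3, 4, 4)
  clear (1,0): R1 −= (4)R0 → (0, 19, -11, -18, -16)
  clear (2,0): R2 −= (1)R0 → (0, 3, 0, -8, -2)
  clear (3,0): R3 −= (-2)R0 → (0, -6, 3, 11, 7)
pivot(1,1)=19: scale R1 → (0, 1, -11/19, -18/19, -16/19)
  clear (0,1): R0 −= (-4)R1 → (1, 0, 13/19, 4/19, 12/19)
  clear (2,1): R2 −= (3)R1 → (0, 0, 33/19, -98/19, 10/19)
  clear (3,1): R3 −= (-6)R1 → (0, 0, -9/19, 101/19, 37/19)
pivot(2,2)=33/19: scale R2 → (0, 0, 1, -98/33, 10/33)
  clear (0,2): R0 −= (13/19)R2 → (1, 0, 0, 74/33, 14/33)
  clear (1,2): R1 −= (-11/19)R2 → (0, 1, 0, -8/3, -2/3)
  clear (3,2): R3 −= (-9/19)R2 → (0, 0, 0, 43/11, 23/11)
pivot(3,3)=43/11: scale R3 → (0, 0, 0, 1, 23/43)
  clear (0,3): R0 −= (74/33)R3 → (1, 0, 0, 0, -100/129)
  clear (1,3): R1 −= (-8/3)R3 → (0, 1, 0, 0, 98/129)
  clear (2,3): R2 −= (-98/33)R3 → (0, 0, 1, 0, 244/129)

M[2][4] = 244/129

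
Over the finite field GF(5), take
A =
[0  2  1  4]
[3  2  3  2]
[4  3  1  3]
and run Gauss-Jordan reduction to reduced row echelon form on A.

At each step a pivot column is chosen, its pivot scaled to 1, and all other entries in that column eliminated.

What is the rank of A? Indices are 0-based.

rank = 3

pivot(0,0): swap R0↔R1
pivot(0,0)=3: scale R0 → (1, 4, 1, 4)
  clear (2,0): R2 −= (4)R0 → (0, 2, 2, 2)
pivot(1,1)=2: scale R1 → (0, 1, 3, 2)
  clear (0,1): R0 −= (4)R1 → (1, 0, 4, 1)
  clear (2,1): R2 −= (2)R1 → (0, 0, 1, 3)
pivot(2,2)=1: scale R2 → (0, 0, 1, 3)
  clear (0,2): R0 −= (4)R2 → (1, 0, 0, 4)
  clear (1,2): R1 −= (3)R2 → (0, 1, 0, 3)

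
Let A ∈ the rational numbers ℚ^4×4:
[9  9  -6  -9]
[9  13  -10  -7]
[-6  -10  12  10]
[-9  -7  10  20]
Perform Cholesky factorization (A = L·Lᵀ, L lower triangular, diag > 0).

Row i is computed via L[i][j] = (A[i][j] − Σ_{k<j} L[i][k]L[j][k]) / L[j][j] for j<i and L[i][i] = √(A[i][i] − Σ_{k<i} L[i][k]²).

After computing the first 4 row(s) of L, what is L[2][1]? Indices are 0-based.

L[2][1] = -2

Step 1: L[0][0] = √(9) = 3.
  L[1][0] = (9) / L[0][0] = 3.
Step 2: L[1][1] = √(4) = 2.
  L[2][0] = (-6) / L[0][0] = -2.
  L[2][1] = (-4) / L[1][1] = -2.
Step 3: L[2][2] = √(4) = 2.
  L[3][0] = (-9) / L[0][0] = -3.
  L[3][1] = (2) / L[1][1] = 1.
  L[3][2] = (6) / L[2][2] = 3.
Step 4: L[3][3] = √(1) = 1.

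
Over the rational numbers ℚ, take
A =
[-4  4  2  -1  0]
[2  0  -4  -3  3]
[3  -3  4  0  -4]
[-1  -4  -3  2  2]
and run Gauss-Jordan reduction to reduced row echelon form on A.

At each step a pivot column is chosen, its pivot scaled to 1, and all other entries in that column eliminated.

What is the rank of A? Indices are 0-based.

rank = 4

[1] R0 /= -4  ⇒  (1, -1, -1/2, 1/4, 0)
     R1 -= 2·R0  ⇒  (0, 2, -3, -7/2, 3)
     R2 -= 3·R0  ⇒  (0, 0, 11/2, -3/4, -4)
     R3 -= -1·R0  ⇒  (0, -5, -7/2, 9/4, 2)
[2] R1 /= 2  ⇒  (0, 1, -3/2, -7/4, 3/2)
     R0 -= -1·R1  ⇒  (1, 0, -2, -3/2, 3/2)
     R3 -= -5·R1  ⇒  (0, 0, -11, -13/2, 19/2)
[3] R2 /= 11/2  ⇒  (0, 0, 1, -3/22, -8/11)
     R0 -= -2·R2  ⇒  (1, 0, 0, -39/22, 1/22)
     R1 -= -3/2·R2  ⇒  (0, 1, 0, -43/22, 9/22)
     R3 -= -11·R2  ⇒  (0, 0, 0, -8, 3/2)
[4] R3 /= -8  ⇒  (0, 0, 0, 1, -3/16)
     R0 -= -39/22·R3  ⇒  (1, 0, 0, 0, -101/352)
     R1 -= -43/22·R3  ⇒  (0, 1, 0, 0, 15/352)
     R2 -= -3/22·R3  ⇒  (0, 0, 1, 0, -265/352)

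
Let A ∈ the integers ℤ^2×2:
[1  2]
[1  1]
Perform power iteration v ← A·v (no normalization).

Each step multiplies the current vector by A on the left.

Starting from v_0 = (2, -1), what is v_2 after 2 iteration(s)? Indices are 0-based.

v_2 = (2, 1)

v_0 = (2, -1).
v_1 = A·v_0 = (0, 1).
v_2 = A·v_1 = (2, 1).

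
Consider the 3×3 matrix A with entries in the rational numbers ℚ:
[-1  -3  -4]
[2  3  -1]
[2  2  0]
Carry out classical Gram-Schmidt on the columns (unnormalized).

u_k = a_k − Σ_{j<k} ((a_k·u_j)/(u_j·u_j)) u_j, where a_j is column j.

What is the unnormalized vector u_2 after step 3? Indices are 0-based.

u_2 = (-24/29, -48/29, 36/29)

Step 1: u_0 = a_0 = (-1, 2, 2).
Step 2: u_1 = a_1 − (13/9)·u_0 = (-14/9, 1/9, -8/9).
Step 3: u_2 = a_2 − (2/9)·u_0 − (55/29)·u_1 = (-24/29, -48/29, 36/29).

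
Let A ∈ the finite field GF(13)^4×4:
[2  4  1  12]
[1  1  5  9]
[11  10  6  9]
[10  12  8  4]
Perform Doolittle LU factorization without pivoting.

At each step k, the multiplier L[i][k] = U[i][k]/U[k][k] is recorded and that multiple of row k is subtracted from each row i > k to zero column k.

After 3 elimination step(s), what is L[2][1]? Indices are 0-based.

L[2][1] = 12

Step 1: pivot at (0,0) is 2.
  row1 ← row1 − (7)·row0  ⇒  L[1][0]=7, U row1=(0, 12, 11, 3)
  row2 ← row2 − (12)·row0  ⇒  L[2][0]=12, U row2=(0, 1, 7, 8)
  row3 ← row3 − (5)·row0  ⇒  L[3][0]=5, U row3=(0, 5, 3, 9)
Step 2: pivot at (1,1) is 12.
  row2 ← row2 − (12)·row1  ⇒  L[2][1]=12, U row2=(0, 0, 5, 11)
  row3 ← row3 − (8)·row1  ⇒  L[3][1]=8, U row3=(0, 0, 6, 11)
Step 3: pivot at (2,2) is 5.
  row3 ← row3 − (9)·row2  ⇒  L[3][2]=9, U row3=(0, 0, 0, 3)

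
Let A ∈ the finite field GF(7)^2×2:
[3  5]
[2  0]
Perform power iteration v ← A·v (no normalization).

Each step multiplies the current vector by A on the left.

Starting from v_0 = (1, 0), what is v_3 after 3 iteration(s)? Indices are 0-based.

v_3 = (3, 3)

v_0 = (1, 0).
v_1 = A·v_0 = (3, 2).
v_2 = A·v_1 = (5, 6).
v_3 = A·v_2 = (3, 3).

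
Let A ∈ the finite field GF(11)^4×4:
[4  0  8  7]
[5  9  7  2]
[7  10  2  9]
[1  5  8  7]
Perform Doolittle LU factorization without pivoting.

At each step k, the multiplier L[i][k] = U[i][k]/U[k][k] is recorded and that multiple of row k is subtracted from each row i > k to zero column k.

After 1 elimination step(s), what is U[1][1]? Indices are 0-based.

U[1][1] = 9

k=0: U[0][0]=4
  eliminate (1,0): mult=4, new row 1: (0, 9, 8, 7); set L[1][0]=4
  eliminate (2,0): mult=10, new row 2: (0, 10, 10, 5); set L[2][0]=10
  eliminate (3,0): mult=3, new row 3: (0, 5, 6, 8); set L[3][0]=3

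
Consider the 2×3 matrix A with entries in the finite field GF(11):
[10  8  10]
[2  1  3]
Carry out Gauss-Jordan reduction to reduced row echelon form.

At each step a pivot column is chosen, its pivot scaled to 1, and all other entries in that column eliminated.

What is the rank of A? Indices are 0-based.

rank = 2

pivot(0,0)=10: scale R0 → (1, 3, 1)
  clear (1,0): R1 −= (2)R0 → (0, 6, 1)
pivot(1,1)=6: scale R1 → (0, 1, 2)
  clear (0,1): R0 −= (3)R1 → (1, 0, 6)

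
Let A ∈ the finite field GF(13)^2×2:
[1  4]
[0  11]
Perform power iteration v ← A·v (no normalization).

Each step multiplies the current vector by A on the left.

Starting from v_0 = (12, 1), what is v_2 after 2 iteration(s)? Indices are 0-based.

v_2 = (8, 4)

v_0 = (12, 1).
v_1 = A·v_0 = (3, 11).
v_2 = A·v_1 = (8, 4).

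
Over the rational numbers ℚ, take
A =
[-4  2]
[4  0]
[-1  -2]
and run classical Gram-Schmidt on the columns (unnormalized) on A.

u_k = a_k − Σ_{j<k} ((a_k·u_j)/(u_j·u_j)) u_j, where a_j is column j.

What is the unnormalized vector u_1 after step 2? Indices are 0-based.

u_1 = (14/11, 8/11, -24/11)

Step 1: u_0 = a_0 = (-4, 4, -1).
Step 2: u_1 = a_1 − (-2/11)·u_0 = (14/11, 8/11, -24/11).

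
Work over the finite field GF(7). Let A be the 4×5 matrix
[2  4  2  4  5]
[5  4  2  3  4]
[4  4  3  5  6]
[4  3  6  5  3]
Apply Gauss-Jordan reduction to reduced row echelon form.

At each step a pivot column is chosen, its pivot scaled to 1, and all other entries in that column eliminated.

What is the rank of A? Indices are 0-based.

rank = 4

pivot(0,0)=2: scale R0 → (1, 2, 1, 2, 6)
  clear (1,0): R1 −= (5)R0 → (0, 1, 4, 0, 2)
  clear (2,0): R2 −= (4)R0 → (0, 3, 6, 4, 3)
  clear (3,0): R3 −= (4)R0 → (0, 2, 2, 4, 0)
pivot(1,1)=1: scale R1 → (0, 1, 4, 0, 2)
  clear (0,1): R0 −= (2)R1 → (1, 0, 0, 2, 2)
  clear (2,1): R2 −= (3)R1 → (0, 0, 1, 4, 4)
  clear (3,1): R3 −= (2)R1 → (0, 0, 1, 4, 3)
pivot(2,2)=1: scale R2 → (0, 0, 1, 4, 4)
  clear (1,2): R1 −= (4)R2 → (0, 1, 0, 5, 0)
  clear (3,2): R3 −= (1)R2 → (0, 0, 0, 0, 6)
col 3: no nonzero at/below row 3; advance.
pivot(3,4)=6: scale R3 → (0, 0, 0, 0, 1)
  clear (0,4): R0 −= (2)R3 → (1, 0, 0, 2, 0)
  clear (2,4): R2 −= (4)R3 → (0, 0, 1, 4, 0)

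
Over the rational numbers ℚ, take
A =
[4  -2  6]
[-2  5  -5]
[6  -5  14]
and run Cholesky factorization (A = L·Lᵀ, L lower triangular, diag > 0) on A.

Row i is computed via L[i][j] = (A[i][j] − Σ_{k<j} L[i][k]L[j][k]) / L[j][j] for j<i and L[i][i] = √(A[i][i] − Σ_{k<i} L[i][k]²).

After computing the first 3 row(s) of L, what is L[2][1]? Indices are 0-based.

Step 1: L[0][0] = √(4) = 2.
  L[1][0] = (-2) / L[0][0] = -1.
Step 2: L[1][1] = √(4) = 2.
  L[2][0] = (6) / L[0][0] = 3.
  L[2][1] = (-2) / L[1][1] = -1.
Step 3: L[2][2] = √(4) = 2.

L[2][1] = -1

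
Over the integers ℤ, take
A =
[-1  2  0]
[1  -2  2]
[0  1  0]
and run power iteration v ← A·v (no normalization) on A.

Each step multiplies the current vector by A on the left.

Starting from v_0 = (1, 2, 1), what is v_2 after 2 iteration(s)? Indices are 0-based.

v_2 = (-5, 9, -1)

v_0 = (1, 2, 1).
v_1 = A·v_0 = (3, -1, 2).
v_2 = A·v_1 = (-5, 9, -1).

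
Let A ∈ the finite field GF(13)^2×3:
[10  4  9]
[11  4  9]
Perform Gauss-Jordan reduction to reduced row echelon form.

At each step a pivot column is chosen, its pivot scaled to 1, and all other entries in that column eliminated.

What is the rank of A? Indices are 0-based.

rank = 2

step 1: normalize row 0 (÷10) = (1, 3, 10)
  row 1: subtract 11×row0 = (0, 10, 3)
step 2: normalize row 1 (÷10) = (0, 1, 12)
  row 0: subtract 3×row1 = (1, 0, 0)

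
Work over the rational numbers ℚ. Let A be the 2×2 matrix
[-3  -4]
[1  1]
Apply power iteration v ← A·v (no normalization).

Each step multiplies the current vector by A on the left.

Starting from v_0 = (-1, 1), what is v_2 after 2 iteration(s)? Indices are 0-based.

v_0 = (-1, 1).
v_1 = A·v_0 = (-1, 0).
v_2 = A·v_1 = (3, -1).

v_2 = (3, -1)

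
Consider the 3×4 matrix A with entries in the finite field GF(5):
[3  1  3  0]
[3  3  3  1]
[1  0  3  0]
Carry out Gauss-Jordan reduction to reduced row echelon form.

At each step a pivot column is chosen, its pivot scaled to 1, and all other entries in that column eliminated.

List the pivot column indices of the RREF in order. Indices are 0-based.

step 1: normalize row 0 (÷3) = (1, 2, 1, 0)
  row 1: subtract 3×row0 = (0, 2, 0, 1)
  row 2: subtract 1×row0 = (0, 3, 2, 0)
step 2: normalize row 1 (÷2) = (0, 1, 0, 3)
  row 0: subtract 2×row1 = (1, 0, 1, 4)
  row 2: subtract 3×row1 = (0, 0, 2, 1)
step 3: normalize row 2 (÷2) = (0, 0, 1, 3)
  row 0: subtract 1×row2 = (1, 0, 0, 1)

pivot columns: 0, 1, 2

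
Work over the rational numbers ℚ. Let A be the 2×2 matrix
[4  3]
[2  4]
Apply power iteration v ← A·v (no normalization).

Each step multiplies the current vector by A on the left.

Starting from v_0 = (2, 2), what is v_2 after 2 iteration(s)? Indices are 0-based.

v_2 = (92, 76)

v_0 = (2, 2).
v_1 = A·v_0 = (14, 12).
v_2 = A·v_1 = (92, 76).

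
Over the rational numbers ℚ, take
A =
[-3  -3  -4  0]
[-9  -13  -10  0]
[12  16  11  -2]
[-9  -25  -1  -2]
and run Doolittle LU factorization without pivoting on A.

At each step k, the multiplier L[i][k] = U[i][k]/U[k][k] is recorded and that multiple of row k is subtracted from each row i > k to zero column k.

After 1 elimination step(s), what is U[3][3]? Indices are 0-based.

Step 1: pivot at (0,0) is -3.
  row1 ← row1 − (3)·row0  ⇒  L[1][0]=3, U row1=(0, -4, 2, 0)
  row2 ← row2 − (-4)·row0  ⇒  L[2][0]=-4, U row2=(0, 4, -5, -2)
  row3 ← row3 − (3)·row0  ⇒  L[3][0]=3, U row3=(0, -16, 11, -2)

U[3][3] = -2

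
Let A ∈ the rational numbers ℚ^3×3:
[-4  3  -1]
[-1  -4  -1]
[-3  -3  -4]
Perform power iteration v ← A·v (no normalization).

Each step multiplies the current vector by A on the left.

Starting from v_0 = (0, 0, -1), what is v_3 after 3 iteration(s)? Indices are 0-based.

v_0 = (0, 0, -1).
v_1 = A·v_0 = (1, 1, 4).
v_2 = A·v_1 = (-5, -9, -22).
v_3 = A·v_2 = (15, 63, 130).

v_3 = (15, 63, 130)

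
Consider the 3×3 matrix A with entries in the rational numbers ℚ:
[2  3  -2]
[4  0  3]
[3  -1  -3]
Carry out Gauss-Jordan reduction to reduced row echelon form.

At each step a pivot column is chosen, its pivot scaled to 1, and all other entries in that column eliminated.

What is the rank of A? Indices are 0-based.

step 1: normalize row 0 (÷2) = (1, 3/2, -1)
  row 1: subtract 4×row0 = (0, -6, 7)
  row 2: subtract 3×row0 = (0, -11/2, 0)
step 2: normalize row 1 (÷-6) = (0, 1, -7/6)
  row 0: subtract 3/2×row1 = (1, 0, 3/4)
  row 2: subtract -11/2×row1 = (0, 0, -77/12)
step 3: normalize row 2 (÷-77/12) = (0, 0, 1)
  row 0: subtract 3/4×row2 = (1, 0, 0)
  row 1: subtract -7/6×row2 = (0, 1, 0)

rank = 3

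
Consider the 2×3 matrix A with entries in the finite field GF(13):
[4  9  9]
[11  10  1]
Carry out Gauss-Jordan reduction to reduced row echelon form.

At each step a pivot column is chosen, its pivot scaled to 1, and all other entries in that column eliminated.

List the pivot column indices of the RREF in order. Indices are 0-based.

[1] R0 /= 4  ⇒  (1, 12, 12)
     R1 -= 11·R0  ⇒  (0, 8, 12)
[2] R1 /= 8  ⇒  (0, 1, 8)
     R0 -= 12·R1  ⇒  (1, 0, 7)

pivot columns: 0, 1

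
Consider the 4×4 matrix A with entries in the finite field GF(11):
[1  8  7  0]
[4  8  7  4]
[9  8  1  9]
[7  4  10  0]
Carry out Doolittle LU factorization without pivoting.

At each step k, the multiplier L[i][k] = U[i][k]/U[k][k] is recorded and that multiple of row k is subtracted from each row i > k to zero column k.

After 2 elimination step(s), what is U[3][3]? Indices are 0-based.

Step 1: pivot at (0,0) is 1.
  row1 ← row1 − (4)·row0  ⇒  L[1][0]=4, U row1=(0, 9, 1, 4)
  row2 ← row2 − (9)·row0  ⇒  L[2][0]=9, U row2=(0, 2, 4, 9)
  row3 ← row3 − (7)·row0  ⇒  L[3][0]=7, U row3=(0, 3, 5, 0)
Step 2: pivot at (1,1) is 9.
  row2 ← row2 − (10)·row1  ⇒  L[2][1]=10, U row2=(0, 0, 5, 2)
  row3 ← row3 − (4)·row1  ⇒  L[3][1]=4, U row3=(0, 0, 1, 6)

U[3][3] = 6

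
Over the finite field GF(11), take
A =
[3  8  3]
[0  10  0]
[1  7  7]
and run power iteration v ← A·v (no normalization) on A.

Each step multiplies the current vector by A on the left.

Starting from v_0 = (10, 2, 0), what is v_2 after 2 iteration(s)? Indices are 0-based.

v_2 = (7, 2, 2)

v_0 = (10, 2, 0).
v_1 = A·v_0 = (2, 9, 2).
v_2 = A·v_1 = (7, 2, 2).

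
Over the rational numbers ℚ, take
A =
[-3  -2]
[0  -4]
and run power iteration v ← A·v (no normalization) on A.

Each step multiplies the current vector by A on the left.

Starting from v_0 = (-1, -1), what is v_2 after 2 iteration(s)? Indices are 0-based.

v_0 = (-1, -1).
v_1 = A·v_0 = (5, 4).
v_2 = A·v_1 = (-23, -16).

v_2 = (-23, -16)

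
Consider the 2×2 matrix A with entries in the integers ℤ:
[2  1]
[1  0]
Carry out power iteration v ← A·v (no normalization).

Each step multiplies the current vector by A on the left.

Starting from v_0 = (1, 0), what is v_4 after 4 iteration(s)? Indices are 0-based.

v_0 = (1, 0).
v_1 = A·v_0 = (2, 1).
v_2 = A·v_1 = (5, 2).
v_3 = A·v_2 = (12, 5).
v_4 = A·v_3 = (29, 12).

v_4 = (29, 12)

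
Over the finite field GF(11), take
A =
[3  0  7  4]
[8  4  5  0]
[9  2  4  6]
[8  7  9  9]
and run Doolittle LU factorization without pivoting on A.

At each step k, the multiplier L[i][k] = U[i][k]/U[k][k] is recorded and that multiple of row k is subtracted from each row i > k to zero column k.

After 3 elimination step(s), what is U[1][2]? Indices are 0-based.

U[1][2] = 1

[col 0] pivot 3
  R1 -= 10*R0 → (0, 4, 1, 4)  (L[1][0] := 10)
  R2 -= 3*R0 → (0, 2, 5, 5)  (L[2][0] := 3)
  R3 -= 10*R0 → (0, 7, 5, 2)  (L[3][0] := 10)
[col 1] pivot 4
  R2 -= 6*R1 → (0, 0, 10, 3)  (L[2][1] := 6)
  R3 -= 10*R1 → (0, 0, 6, 6)  (L[3][1] := 10)
[col 2] pivot 10
  R3 -= 5*R2 → (0, 0, 0, 2)  (L[3][2] := 5)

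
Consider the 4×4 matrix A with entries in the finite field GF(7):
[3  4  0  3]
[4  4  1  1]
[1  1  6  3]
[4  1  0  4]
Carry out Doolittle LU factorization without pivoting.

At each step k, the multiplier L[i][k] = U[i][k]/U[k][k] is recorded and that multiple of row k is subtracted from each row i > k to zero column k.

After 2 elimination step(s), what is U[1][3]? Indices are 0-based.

U[1][3] = 4

k=0: U[0][0]=3
  eliminate (1,0): mult=6, new row 1: (0, 1, 1, 4); set L[1][0]=6
  eliminate (2,0): mult=5, new row 2: (0, 2, 6, 2); set L[2][0]=5
  eliminate (3,0): mult=6, new row 3: (0, 5, 0, 0); set L[3][0]=6
k=1: U[1][1]=1
  eliminate (2,1): mult=2, new row 2: (0, 0, 4, 1); set L[2][1]=2
  eliminate (3,1): mult=5, new row 3: (0, 0, 2, 1); set L[3][1]=5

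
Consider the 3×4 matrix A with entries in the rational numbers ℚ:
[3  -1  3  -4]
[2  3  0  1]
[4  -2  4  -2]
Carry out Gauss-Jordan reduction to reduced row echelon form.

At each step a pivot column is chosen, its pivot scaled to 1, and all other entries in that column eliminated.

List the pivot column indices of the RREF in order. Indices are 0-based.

[1] R0 /= 3  ⇒  (1, -1/3, 1, -4/3)
     R1 -= 2·R0  ⇒  (0, 11/3, -2, 11/3)
     R2 -= 4·R0  ⇒  (0, -2/3, 0, 10/3)
[2] R1 /= 11/3  ⇒  (0, 1, -6/11, 1)
     R0 -= -1/3·R1  ⇒  (1, 0, 9/11, -1)
     R2 -= -2/3·R1  ⇒  (0, 0, -4/11, 4)
[3] R2 /= -4/11  ⇒  (0, 0, 1, -11)
     R0 -= 9/11·R2  ⇒  (1, 0, 0, 8)
     R1 -= -6/11·R2  ⇒  (0, 1, 0, -5)

pivot columns: 0, 1, 2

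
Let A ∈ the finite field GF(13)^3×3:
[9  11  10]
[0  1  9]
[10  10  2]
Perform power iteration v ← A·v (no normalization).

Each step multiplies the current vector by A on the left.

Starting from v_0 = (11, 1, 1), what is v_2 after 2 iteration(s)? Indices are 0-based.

v_2 = (5, 3, 10)

v_0 = (11, 1, 1).
v_1 = A·v_0 = (3, 10, 5).
v_2 = A·v_1 = (5, 3, 10).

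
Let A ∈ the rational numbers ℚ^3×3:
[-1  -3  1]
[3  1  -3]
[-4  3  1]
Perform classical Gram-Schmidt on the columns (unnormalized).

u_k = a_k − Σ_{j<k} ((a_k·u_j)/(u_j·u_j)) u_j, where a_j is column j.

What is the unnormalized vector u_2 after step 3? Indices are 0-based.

u_2 = (-156/229, -180/229, -96/229)

Step 1: u_0 = a_0 = (-1, 3, -4).
Step 2: u_1 = a_1 − (-3/13)·u_0 = (-42/13, 22/13, 27/13).
Step 3: u_2 = a_2 − (-7/13)·u_0 − (-81/229)·u_1 = (-156/229, -180/229, -96/229).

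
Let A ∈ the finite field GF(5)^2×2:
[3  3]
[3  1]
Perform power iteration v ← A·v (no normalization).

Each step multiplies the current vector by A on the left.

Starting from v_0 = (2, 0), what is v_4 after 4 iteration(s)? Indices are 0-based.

v_4 = (1, 2)

v_0 = (2, 0).
v_1 = A·v_0 = (1, 1).
v_2 = A·v_1 = (1, 4).
v_3 = A·v_2 = (0, 2).
v_4 = A·v_3 = (1, 2).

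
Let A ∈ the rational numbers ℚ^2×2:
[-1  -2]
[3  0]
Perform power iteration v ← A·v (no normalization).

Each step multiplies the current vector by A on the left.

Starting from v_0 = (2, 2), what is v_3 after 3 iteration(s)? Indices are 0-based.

v_3 = (42, -18)

v_0 = (2, 2).
v_1 = A·v_0 = (-6, 6).
v_2 = A·v_1 = (-6, -18).
v_3 = A·v_2 = (42, -18).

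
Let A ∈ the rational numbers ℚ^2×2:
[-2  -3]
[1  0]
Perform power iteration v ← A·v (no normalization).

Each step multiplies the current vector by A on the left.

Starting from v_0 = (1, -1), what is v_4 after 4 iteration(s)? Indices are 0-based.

v_4 = (1, 7)

v_0 = (1, -1).
v_1 = A·v_0 = (1, 1).
v_2 = A·v_1 = (-5, 1).
v_3 = A·v_2 = (7, -5).
v_4 = A·v_3 = (1, 7).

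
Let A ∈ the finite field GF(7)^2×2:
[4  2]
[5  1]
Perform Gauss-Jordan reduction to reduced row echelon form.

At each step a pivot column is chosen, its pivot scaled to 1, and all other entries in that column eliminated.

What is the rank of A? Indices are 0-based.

rank = 2

step 1: normalize row 0 (÷4) = (1, 4)
  row 1: subtract 5×row0 = (0, 2)
step 2: normalize row 1 (÷2) = (0, 1)
  row 0: subtract 4×row1 = (1, 0)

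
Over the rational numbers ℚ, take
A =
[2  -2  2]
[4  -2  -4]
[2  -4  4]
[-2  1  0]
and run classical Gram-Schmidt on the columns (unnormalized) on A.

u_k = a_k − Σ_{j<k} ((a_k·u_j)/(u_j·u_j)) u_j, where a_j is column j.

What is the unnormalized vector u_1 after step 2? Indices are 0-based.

u_1 = (-3/7, 8/7, -17/7, -4/7)

Step 1: u_0 = a_0 = (2, 4, 2, -2).
Step 2: u_1 = a_1 − (-11/14)·u_0 = (-3/7, 8/7, -17/7, -4/7).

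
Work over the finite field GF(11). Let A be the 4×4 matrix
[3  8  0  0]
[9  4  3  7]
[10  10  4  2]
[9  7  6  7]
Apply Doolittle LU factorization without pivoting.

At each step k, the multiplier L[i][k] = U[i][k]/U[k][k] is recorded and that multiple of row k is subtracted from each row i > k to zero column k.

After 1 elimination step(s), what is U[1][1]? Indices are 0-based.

Step 1: pivot at (0,0) is 3.
  row1 ← row1 − (3)·row0  ⇒  L[1][0]=3, U row1=(0, 2, 3, 7)
  row2 ← row2 − (7)·row0  ⇒  L[2][0]=7, U row2=(0, 9, 4, 2)
  row3 ← row3 − (3)·row0  ⇒  L[3][0]=3, U row3=(0, 5, 6, 7)

U[1][1] = 2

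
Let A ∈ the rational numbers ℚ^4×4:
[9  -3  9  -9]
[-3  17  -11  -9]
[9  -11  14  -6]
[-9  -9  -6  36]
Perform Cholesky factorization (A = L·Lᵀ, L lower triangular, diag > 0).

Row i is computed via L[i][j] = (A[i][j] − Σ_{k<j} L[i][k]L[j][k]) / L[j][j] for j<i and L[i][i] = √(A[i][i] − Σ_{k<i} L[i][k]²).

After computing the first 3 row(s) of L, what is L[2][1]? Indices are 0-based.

Step 1: L[0][0] = √(9) = 3.
  L[1][0] = (-3) / L[0][0] = -1.
Step 2: L[1][1] = √(16) = 4.
  L[2][0] = (9) / L[0][0] = 3.
  L[2][1] = (-8) / L[1][1] = -2.
Step 3: L[2][2] = √(1) = 1.

L[2][1] = -2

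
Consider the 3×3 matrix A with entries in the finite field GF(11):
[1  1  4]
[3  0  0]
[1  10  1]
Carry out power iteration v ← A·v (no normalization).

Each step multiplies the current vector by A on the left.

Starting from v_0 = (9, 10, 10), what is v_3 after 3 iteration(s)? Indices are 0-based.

v_0 = (9, 10, 10).
v_1 = A·v_0 = (4, 5, 9).
v_2 = A·v_1 = (1, 1, 8).
v_3 = A·v_2 = (1, 3, 8).

v_3 = (1, 3, 8)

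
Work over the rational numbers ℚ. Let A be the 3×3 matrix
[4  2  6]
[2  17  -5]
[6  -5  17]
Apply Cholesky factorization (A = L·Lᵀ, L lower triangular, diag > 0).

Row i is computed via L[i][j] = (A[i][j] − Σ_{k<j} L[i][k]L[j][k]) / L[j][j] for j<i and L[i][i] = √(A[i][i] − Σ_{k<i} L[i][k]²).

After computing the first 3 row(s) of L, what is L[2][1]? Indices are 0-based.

L[2][1] = -2

Step 1: L[0][0] = √(4) = 2.
  L[1][0] = (2) / L[0][0] = 1.
Step 2: L[1][1] = √(16) = 4.
  L[2][0] = (6) / L[0][0] = 3.
  L[2][1] = (-8) / L[1][1] = -2.
Step 3: L[2][2] = √(4) = 2.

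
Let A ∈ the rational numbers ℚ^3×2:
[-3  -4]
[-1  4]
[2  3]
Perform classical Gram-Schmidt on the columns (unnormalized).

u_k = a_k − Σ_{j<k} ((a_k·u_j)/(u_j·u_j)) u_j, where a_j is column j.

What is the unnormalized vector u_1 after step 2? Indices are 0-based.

u_1 = (-1, 5, 1)

Step 1: u_0 = a_0 = (-3, -1, 2).
Step 2: u_1 = a_1 − (1)·u_0 = (-1, 5, 1).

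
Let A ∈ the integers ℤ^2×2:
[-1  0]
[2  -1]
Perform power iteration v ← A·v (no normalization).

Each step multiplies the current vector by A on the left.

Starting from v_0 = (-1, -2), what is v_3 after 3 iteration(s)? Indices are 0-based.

v_0 = (-1, -2).
v_1 = A·v_0 = (1, 0).
v_2 = A·v_1 = (-1, 2).
v_3 = A·v_2 = (1, -4).

v_3 = (1, -4)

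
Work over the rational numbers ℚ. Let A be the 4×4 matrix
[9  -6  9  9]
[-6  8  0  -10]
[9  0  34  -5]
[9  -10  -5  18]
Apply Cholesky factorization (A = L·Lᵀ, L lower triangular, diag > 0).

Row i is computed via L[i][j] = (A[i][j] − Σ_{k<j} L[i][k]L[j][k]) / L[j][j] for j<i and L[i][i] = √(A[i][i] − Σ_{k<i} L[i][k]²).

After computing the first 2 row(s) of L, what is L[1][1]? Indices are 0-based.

L[1][1] = 2

Step 1: L[0][0] = √(9) = 3.
  L[1][0] = (-6) / L[0][0] = -2.
Step 2: L[1][1] = √(4) = 2.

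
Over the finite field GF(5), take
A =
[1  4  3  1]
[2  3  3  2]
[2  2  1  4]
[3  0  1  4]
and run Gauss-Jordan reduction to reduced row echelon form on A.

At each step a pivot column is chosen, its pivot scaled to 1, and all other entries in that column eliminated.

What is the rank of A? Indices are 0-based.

pivot(0,0)=1: scale R0 → (1, 4, 3, 1)
  clear (1,0): R1 −= (2)R0 → (0, 0, 2, 0)
  clear (2,0): R2 −= (2)R0 → (0, 4, 0, 2)
  clear (3,0): R3 −= (3)R0 → (0, 3, 2, 1)
pivot(1,1): swap R1↔R2
pivot(1,1)=4: scale R1 → (0, 1, 0, 3)
  clear (0,1): R0 −= (4)R1 → (1, 0, 3, 4)
  clear (3,1): R3 −= (3)R1 → (0, 0, 2, 2)
pivot(2,2)=2: scale R2 → (0, 0, 1, 0)
  clear (0,2): R0 −= (3)R2 → (1, 0, 0, 4)
  clear (3,2): R3 −= (2)R2 → (0, 0, 0, 2)
pivot(3,3)=2: scale R3 → (0, 0, 0, 1)
  clear (0,3): R0 −= (4)R3 → (1, 0, 0, 0)
  clear (1,3): R1 −= (3)R3 → (0, 1, 0, 0)

rank = 4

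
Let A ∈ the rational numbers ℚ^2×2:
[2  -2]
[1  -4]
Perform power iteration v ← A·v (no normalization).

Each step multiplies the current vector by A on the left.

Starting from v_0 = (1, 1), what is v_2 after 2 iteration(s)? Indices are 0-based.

v_0 = (1, 1).
v_1 = A·v_0 = (0, -3).
v_2 = A·v_1 = (6, 12).

v_2 = (6, 12)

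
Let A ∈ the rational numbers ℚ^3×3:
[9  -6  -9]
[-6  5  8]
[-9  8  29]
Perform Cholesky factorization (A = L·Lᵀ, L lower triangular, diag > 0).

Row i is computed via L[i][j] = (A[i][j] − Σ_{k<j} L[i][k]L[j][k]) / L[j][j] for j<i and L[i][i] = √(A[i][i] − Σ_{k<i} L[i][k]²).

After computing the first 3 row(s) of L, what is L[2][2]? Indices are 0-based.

L[2][2] = 4

Step 1: L[0][0] = √(9) = 3.
  L[1][0] = (-6) / L[0][0] = -2.
Step 2: L[1][1] = √(1) = 1.
  L[2][0] = (-9) / L[0][0] = -3.
  L[2][1] = (2) / L[1][1] = 2.
Step 3: L[2][2] = √(16) = 4.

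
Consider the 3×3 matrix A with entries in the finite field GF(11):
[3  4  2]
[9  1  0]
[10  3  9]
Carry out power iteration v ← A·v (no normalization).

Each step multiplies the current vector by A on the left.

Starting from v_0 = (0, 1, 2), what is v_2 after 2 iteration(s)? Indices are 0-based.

v_2 = (4, 7, 8)

v_0 = (0, 1, 2).
v_1 = A·v_0 = (8, 1, 10).
v_2 = A·v_1 = (4, 7, 8).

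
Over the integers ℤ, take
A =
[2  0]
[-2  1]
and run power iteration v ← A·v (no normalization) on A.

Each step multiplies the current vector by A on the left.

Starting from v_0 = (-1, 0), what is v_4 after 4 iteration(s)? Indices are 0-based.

v_4 = (-16, 30)

v_0 = (-1, 0).
v_1 = A·v_0 = (-2, 2).
v_2 = A·v_1 = (-4, 6).
v_3 = A·v_2 = (-8, 14).
v_4 = A·v_3 = (-16, 30).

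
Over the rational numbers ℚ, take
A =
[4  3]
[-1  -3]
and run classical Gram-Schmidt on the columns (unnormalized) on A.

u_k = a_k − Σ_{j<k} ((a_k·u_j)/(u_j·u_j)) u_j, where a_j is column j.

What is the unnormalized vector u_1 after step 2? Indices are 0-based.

u_1 = (-9/17, -36/17)

Step 1: u_0 = a_0 = (4, -1).
Step 2: u_1 = a_1 − (15/17)·u_0 = (-9/17, -36/17).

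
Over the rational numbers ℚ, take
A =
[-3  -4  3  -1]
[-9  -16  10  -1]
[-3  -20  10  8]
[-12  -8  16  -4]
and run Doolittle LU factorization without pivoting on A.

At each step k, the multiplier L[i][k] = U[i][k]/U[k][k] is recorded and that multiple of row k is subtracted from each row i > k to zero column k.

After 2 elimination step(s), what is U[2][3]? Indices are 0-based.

k=0: U[0][0]=-3
  eliminate (1,0): mult=3, new row 1: (0, -4, 1, 2); set L[1][0]=3
  eliminate (2,0): mult=1, new row 2: (0, -16, 7, 9); set L[2][0]=1
  eliminate (3,0): mult=4, new row 3: (0, 8, 4, 0); set L[3][0]=4
k=1: U[1][1]=-4
  eliminate (2,1): mult=4, new row 2: (0, 0, 3, 1); set L[2][1]=4
  eliminate (3,1): mult=-2, new row 3: (0, 0, 6, 4); set L[3][1]=-2

U[2][3] = 1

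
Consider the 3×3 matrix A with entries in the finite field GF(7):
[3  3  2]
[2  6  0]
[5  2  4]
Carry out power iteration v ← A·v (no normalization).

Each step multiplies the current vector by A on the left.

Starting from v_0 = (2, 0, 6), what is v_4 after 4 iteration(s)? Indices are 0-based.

v_4 = (2, 2, 5)

v_0 = (2, 0, 6).
v_1 = A·v_0 = (4, 4, 6).
v_2 = A·v_1 = (1, 4, 3).
v_3 = A·v_2 = (0, 5, 4).
v_4 = A·v_3 = (2, 2, 5).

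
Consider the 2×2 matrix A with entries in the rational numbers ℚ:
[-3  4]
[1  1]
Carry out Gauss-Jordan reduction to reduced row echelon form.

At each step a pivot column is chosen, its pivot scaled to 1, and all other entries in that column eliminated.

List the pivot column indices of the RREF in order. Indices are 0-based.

pivot columns: 0, 1

pivot(0,0)=-3: scale R0 → (1, -4/3)
  clear (1,0): R1 −= (1)R0 → (0, 7/3)
pivot(1,1)=7/3: scale R1 → (0, 1)
  clear (0,1): R0 −= (-4/3)R1 → (1, 0)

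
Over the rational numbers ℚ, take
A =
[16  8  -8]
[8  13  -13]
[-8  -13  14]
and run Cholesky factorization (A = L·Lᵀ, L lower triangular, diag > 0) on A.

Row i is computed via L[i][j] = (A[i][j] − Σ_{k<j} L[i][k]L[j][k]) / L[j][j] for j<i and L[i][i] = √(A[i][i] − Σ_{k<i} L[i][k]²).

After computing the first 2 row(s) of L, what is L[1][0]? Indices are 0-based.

L[1][0] = 2

Step 1: L[0][0] = √(16) = 4.
  L[1][0] = (8) / L[0][0] = 2.
Step 2: L[1][1] = √(9) = 3.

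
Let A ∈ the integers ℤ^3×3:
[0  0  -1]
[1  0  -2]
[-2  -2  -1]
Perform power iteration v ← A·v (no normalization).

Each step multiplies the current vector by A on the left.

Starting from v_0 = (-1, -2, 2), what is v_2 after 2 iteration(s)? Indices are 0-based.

v_2 = (-4, -10, 10)

v_0 = (-1, -2, 2).
v_1 = A·v_0 = (-2, -5, 4).
v_2 = A·v_1 = (-4, -10, 10).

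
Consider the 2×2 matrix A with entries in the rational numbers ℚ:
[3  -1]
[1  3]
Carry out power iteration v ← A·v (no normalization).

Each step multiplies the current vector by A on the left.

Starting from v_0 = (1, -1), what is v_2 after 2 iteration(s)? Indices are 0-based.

v_2 = (14, -2)

v_0 = (1, -1).
v_1 = A·v_0 = (4, -2).
v_2 = A·v_1 = (14, -2).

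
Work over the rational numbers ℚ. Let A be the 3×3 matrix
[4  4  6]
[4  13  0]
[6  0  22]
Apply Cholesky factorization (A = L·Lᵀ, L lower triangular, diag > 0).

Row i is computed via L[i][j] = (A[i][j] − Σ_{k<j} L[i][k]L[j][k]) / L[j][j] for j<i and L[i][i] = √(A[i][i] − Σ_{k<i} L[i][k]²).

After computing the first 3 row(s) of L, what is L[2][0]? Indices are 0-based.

Step 1: L[0][0] = √(4) = 2.
  L[1][0] = (4) / L[0][0] = 2.
Step 2: L[1][1] = √(9) = 3.
  L[2][0] = (6) / L[0][0] = 3.
  L[2][1] = (-6) / L[1][1] = -2.
Step 3: L[2][2] = √(9) = 3.

L[2][0] = 3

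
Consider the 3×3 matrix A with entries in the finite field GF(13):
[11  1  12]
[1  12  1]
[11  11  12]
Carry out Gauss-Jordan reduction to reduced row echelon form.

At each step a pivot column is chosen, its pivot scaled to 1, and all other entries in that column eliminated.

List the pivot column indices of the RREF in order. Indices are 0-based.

step 1: normalize row 0 (÷11) = (1, 6, 7)
  row 1: subtract 1×row0 = (0, 6, 7)
  row 2: subtract 11×row0 = (0, 10, 0)
step 2: normalize row 1 (÷6) = (0, 1, 12)
  row 0: subtract 6×row1 = (1, 0, 0)
  row 2: subtract 10×row1 = (0, 0, 10)
step 3: normalize row 2 (÷10) = (0, 0, 1)
  row 1: subtract 12×row2 = (0, 1, 0)

pivot columns: 0, 1, 2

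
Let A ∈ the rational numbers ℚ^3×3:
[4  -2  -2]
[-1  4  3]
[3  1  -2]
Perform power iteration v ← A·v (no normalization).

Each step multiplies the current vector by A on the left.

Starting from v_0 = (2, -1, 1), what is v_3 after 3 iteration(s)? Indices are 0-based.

v_0 = (2, -1, 1).
v_1 = A·v_0 = (8, -3, 3).
v_2 = A·v_1 = (32, -11, 15).
v_3 = A·v_2 = (120, -31, 55).

v_3 = (120, -31, 55)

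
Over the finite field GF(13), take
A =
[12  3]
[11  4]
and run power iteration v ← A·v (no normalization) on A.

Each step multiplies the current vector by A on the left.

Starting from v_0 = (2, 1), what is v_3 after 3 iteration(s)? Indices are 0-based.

v_3 = (8, 7)

v_0 = (2, 1).
v_1 = A·v_0 = (1, 0).
v_2 = A·v_1 = (12, 11).
v_3 = A·v_2 = (8, 7).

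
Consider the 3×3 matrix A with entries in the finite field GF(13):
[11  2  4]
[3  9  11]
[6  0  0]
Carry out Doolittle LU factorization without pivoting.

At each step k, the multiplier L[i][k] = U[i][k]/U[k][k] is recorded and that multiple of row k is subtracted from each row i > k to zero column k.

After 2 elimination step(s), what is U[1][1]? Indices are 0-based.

U[1][1] = 12

[col 0] pivot 11
  R1 -= 5*R0 → (0, 12, 4)  (L[1][0] := 5)
  R2 -= 10*R0 → (0, 6, 12)  (L[2][0] := 10)
[col 1] pivot 12
  R2 -= 7*R1 → (0, 0, 10)  (L[2][1] := 7)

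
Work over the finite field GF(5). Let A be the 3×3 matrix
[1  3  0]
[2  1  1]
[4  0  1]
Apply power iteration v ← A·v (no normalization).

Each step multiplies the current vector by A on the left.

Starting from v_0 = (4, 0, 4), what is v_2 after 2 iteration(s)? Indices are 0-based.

v_2 = (0, 0, 1)

v_0 = (4, 0, 4).
v_1 = A·v_0 = (4, 2, 0).
v_2 = A·v_1 = (0, 0, 1).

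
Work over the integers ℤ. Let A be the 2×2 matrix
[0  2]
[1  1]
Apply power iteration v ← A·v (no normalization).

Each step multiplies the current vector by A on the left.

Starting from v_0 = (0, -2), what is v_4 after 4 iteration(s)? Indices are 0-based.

v_0 = (0, -2).
v_1 = A·v_0 = (-4, -2).
v_2 = A·v_1 = (-4, -6).
v_3 = A·v_2 = (-12, -10).
v_4 = A·v_3 = (-20, -22).

v_4 = (-20, -22)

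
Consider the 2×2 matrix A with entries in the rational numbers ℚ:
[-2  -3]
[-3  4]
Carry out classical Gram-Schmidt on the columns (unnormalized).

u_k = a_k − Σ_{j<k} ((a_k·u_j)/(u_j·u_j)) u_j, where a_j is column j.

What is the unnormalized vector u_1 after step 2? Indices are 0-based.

Step 1: u_0 = a_0 = (-2, -3).
Step 2: u_1 = a_1 − (-6/13)·u_0 = (-51/13, 34/13).

u_1 = (-51/13, 34/13)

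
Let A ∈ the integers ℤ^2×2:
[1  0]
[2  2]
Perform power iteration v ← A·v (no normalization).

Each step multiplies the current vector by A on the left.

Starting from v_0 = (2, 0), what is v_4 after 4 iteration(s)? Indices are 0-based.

v_0 = (2, 0).
v_1 = A·v_0 = (2, 4).
v_2 = A·v_1 = (2, 12).
v_3 = A·v_2 = (2, 28).
v_4 = A·v_3 = (2, 60).

v_4 = (2, 60)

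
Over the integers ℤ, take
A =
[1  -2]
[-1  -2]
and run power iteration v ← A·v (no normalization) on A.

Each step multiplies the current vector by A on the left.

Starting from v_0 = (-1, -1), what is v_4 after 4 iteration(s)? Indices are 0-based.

v_0 = (-1, -1).
v_1 = A·v_0 = (1, 3).
v_2 = A·v_1 = (-5, -7).
v_3 = A·v_2 = (9, 19).
v_4 = A·v_3 = (-29, -47).

v_4 = (-29, -47)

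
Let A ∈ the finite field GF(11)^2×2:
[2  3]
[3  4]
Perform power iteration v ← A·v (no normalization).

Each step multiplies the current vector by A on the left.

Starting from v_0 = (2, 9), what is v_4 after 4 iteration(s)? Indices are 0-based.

v_4 = (3, 9)

v_0 = (2, 9).
v_1 = A·v_0 = (9, 9).
v_2 = A·v_1 = (1, 8).
v_3 = A·v_2 = (4, 2).
v_4 = A·v_3 = (3, 9).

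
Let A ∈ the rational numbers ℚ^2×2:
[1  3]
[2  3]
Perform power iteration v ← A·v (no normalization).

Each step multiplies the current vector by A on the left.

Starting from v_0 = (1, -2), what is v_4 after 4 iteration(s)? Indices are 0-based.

v_4 = (-383, -466)

v_0 = (1, -2).
v_1 = A·v_0 = (-5, -4).
v_2 = A·v_1 = (-17, -22).
v_3 = A·v_2 = (-83, -100).
v_4 = A·v_3 = (-383, -466).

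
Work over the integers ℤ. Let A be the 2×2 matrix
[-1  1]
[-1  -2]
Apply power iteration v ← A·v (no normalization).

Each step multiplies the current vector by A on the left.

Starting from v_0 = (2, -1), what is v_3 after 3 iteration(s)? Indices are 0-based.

v_0 = (2, -1).
v_1 = A·v_0 = (-3, 0).
v_2 = A·v_1 = (3, 3).
v_3 = A·v_2 = (0, -9).

v_3 = (0, -9)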